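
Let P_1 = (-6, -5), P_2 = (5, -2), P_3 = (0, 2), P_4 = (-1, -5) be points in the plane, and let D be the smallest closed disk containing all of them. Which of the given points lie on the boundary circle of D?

By Welzl's lemma the MEC is supported by two points (diametrically opposite) or three points (on a circumcircle).
The farthest pair is P_1–P_2 with squared distance 130. The circle on this segment as diameter has centre (-0.5, -3.5) and r² = 130/4 = 32.5.
Check P_3: distance² to centre = 30.5 ≤ 32.5, so it lies inside.
All remaining points lie in this disk, and no smaller disk contains both endpoints, so this is the minimum enclosing circle.
The points at distance exactly r from the centre are P_1, P_2 — 2 points.

P_1, P_2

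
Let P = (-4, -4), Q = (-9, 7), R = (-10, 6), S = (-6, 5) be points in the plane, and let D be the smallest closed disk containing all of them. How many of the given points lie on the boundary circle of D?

A smallest enclosing disk is always determined by at most three of the input points on its boundary.
The farthest pair is P–Q with squared distance 146. The circle on this segment as diameter has centre (-6.5, 1.5) and r² = 146/4 = 36.5.
Check R: distance² to centre = 32.5 ≤ 36.5, so it lies inside.
All remaining points lie in this disk, and no smaller disk contains both endpoints, so this is the minimum enclosing circle.
The points at distance exactly r from the centre are P, Q — 2 points.

2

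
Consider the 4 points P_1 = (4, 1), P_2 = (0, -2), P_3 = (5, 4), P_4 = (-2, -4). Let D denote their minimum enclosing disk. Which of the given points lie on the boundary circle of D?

P_3, P_4

The farthest pair is P_3–P_4 with squared distance 113. The circle on this segment as diameter has centre (1.5, 0) and r² = 113/4 = 28.25.
Check P_1: distance² to centre = 7.25 ≤ 28.25, so it lies inside.
All remaining points lie in this disk, and no smaller disk contains both endpoints, so this is the minimum enclosing circle.
The points at distance exactly r from the centre are P_3, P_4 — 2 points.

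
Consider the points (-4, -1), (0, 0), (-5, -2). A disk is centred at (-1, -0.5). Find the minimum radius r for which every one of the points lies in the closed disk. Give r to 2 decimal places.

The required radius is the distance from (-1, -0.5) to the farthest point.
Squared distances: 9.25, 1.25, 18.25.
Maximum is 18.25, attained at (-5, -2).
r = √(18.25) ≈ 4.27.

4.27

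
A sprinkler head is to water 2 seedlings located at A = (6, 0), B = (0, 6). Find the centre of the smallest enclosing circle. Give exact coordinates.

(3, 3)

The smallest circle enclosing two points has them as diameter endpoints.
Centre = midpoint = (3, 3); r² = |AB|²/4 = 72/4 = 18.
Centre = (3, 3).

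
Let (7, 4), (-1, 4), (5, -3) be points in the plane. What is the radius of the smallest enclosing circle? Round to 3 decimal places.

4.794

Call the three points A, B, C in the order given.
Side lengths²: AB² = 64, AC² = 53, BC² = 85.
Since BC² = 85 < 64 + 53 = 117, the triangle is acute, so the smallest enclosing circle is the circumcircle.
Circumcentre = (3, 19/14), r² = 4505/196.
r = √(4505/196) ≈ 4.794.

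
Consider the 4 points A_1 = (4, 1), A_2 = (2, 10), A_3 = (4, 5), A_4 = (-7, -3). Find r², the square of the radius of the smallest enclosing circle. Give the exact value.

62.5

A smallest enclosing disk is always determined by at most three of the input points on its boundary.
The farthest pair is A_2–A_4 with squared distance 250. The circle on this segment as diameter has centre (-2.5, 3.5) and r² = 250/4 = 62.5.
Check A_1: distance² to centre = 48.5 ≤ 62.5, so it lies inside.
All remaining points lie in this disk, and no smaller disk contains both endpoints, so this is the minimum enclosing circle.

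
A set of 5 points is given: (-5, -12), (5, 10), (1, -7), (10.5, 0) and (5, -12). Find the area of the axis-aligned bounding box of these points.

341

x ranges over [-5, 10.5], width 15.5.
y ranges over [-12, 10], height 22.
Area = 15.5 × 22 = 341.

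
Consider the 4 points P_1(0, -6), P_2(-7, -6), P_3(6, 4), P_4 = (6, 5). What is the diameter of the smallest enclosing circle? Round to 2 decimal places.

By Welzl's lemma the MEC is supported by two points (diametrically opposite) or three points (on a circumcircle).
The farthest pair is P_2–P_4 with squared distance 290. The circle on this segment as diameter has centre (-0.5, -0.5) and r² = 290/4 = 72.5.
Check P_1: distance² to centre = 30.5 ≤ 72.5, so it lies inside.
All remaining points lie in this disk, and no smaller disk contains both endpoints, so this is the minimum enclosing circle.
Diameter = 2r = 2√(72.5) ≈ 17.03.

17.03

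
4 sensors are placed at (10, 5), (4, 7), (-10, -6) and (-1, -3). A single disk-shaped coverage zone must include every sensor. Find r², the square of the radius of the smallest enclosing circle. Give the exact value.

130.25

The farthest pair is (10, 5)–(-10, -6) with squared distance 521. The circle on this segment as diameter has centre (0, -0.5) and r² = 521/4 = 130.25.
Check (4, 7): distance² to centre = 72.25 ≤ 130.25, so it lies inside.
All remaining points lie in this disk, and no smaller disk contains both endpoints, so this is the minimum enclosing circle.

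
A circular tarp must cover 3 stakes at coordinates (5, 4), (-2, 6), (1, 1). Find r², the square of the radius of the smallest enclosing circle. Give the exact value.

Call the three points A, B, C in the order given.
Side lengths²: AB² = 53, AC² = 25, BC² = 34.
Since AB² = 53 < 34 + 25 = 59, the triangle is acute, so the smallest enclosing circle is the circumcircle.
Circumcentre = (81/58, 269/58), r² = 22525/1682.

22525/1682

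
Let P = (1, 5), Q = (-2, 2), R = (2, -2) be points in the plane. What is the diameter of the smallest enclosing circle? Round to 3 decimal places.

7.071

Side lengths²: PQ² = 18, PR² = 50, QR² = 32.
Since PR² = 50 ≥ 32 + 18 = 50, the angle opposite PR is not acute, so the smallest enclosing circle has PR as diameter.
Centre = midpoint of PR = (1.5, 1.5), r² = 50/4 = 12.5.
Diameter = 2r = 2√(12.5) ≈ 7.071.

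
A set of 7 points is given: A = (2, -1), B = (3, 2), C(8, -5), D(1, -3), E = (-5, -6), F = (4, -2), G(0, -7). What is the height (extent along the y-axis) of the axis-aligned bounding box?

9

max y = 2, min y = -7, so height = 9.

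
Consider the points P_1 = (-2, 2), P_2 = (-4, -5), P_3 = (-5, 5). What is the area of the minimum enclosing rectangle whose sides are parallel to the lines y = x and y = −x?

In coordinates u = x + y, v = x − y the rectangle is axis-aligned; the map (x,y)→(u,v) scales areas by 2.
u-values: 0, -9, 0; range = 0 − (-9) = 9.
v-values: -4, 1, -10; range = 1 − (-10) = 11.
Area = (9 × 11) / 2 = 49.5.

49.5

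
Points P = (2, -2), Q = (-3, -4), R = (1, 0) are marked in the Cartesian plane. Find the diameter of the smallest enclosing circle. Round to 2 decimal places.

Side lengths²: PQ² = 29, PR² = 5, QR² = 32.
Since QR² = 32 < 29 + 5 = 34, the triangle is acute, so the smallest enclosing circle is the circumcircle.
Circumcentre = (-5/6, -13/6), r² = 145/18.
Diameter = 2r = 2√(145/18) ≈ 5.68.

5.68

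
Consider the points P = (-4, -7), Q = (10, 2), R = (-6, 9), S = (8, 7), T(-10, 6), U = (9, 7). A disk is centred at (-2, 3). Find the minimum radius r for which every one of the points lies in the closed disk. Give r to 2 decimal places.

The required radius is the distance from (-2, 3) to the farthest point.
Squared distances: 104, 145, 52, 116, 73, 137.
Maximum is 145, attained at Q.
r = √145 ≈ 12.04.

12.04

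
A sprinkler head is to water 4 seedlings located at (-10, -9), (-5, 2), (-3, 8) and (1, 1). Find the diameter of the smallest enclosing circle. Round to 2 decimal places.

A smallest enclosing disk is always determined by at most three of the input points on its boundary.
The farthest pair is (-10, -9)–(-3, 8) with squared distance 338. The circle on this segment as diameter has centre (-6.5, -0.5) and r² = 338/4 = 84.5.
Check (-5, 2): distance² to centre = 8.5 ≤ 84.5, so it lies inside.
All remaining points lie in this disk, and no smaller disk contains both endpoints, so this is the minimum enclosing circle.
Diameter = 2r = 2√(84.5) ≈ 18.38.

18.38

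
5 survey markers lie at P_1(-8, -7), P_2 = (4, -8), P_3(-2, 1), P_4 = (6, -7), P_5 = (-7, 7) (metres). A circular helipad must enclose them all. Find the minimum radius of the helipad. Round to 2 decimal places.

By Welzl's lemma the MEC is supported by two points (diametrically opposite) or three points (on a circumcircle).
The minimum enclosing circle is determined by three boundary points: P_1, P_4, P_5.
Their circumcentre is (-1, -13/28) with r² = 71905/784.
The farthest remaining point P_2 is at distance² 64121/784 ≤ 71905/784.
r = √(71905/784) ≈ 9.58.

9.58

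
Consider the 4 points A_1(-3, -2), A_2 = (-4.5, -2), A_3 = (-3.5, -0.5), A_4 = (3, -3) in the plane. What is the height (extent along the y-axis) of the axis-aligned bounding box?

max y = -0.5, min y = -3, so height = 2.5.

2.5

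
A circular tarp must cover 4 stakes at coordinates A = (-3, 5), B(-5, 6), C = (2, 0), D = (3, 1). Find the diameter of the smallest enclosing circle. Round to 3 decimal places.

By Welzl's lemma the MEC is supported by two points (diametrically opposite) or three points (on a circumcircle).
The farthest pair is B–D with squared distance 89. The circle on this segment as diameter has centre (-1, 3.5) and r² = 89/4 = 22.25.
Check A: distance² to centre = 6.25 ≤ 22.25, so it lies inside.
All remaining points lie in this disk, and no smaller disk contains both endpoints, so this is the minimum enclosing circle.
Diameter = 2r = 2√(22.25) ≈ 9.434.

9.434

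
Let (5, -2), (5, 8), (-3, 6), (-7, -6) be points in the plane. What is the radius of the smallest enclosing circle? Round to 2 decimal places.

The farthest pair is (5, 8)–(-7, -6) with squared distance 340. The circle on this segment as diameter has centre (-1, 1) and r² = 340/4 = 85.
Check (5, -2): distance² to centre = 45 ≤ 85, so it lies inside.
All remaining points lie in this disk, and no smaller disk contains both endpoints, so this is the minimum enclosing circle.
r = √85 ≈ 9.22.

9.22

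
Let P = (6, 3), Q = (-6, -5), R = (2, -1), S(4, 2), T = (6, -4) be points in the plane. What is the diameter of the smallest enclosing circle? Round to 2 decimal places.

The farthest pair is P–Q with squared distance 208. The circle on this segment as diameter has centre (0, -1) and r² = 208/4 = 52.
Check R: distance² to centre = 4 ≤ 52, so it lies inside.
All remaining points lie in this disk, and no smaller disk contains both endpoints, so this is the minimum enclosing circle.
Diameter = 2r = 2√52 ≈ 14.42.

14.42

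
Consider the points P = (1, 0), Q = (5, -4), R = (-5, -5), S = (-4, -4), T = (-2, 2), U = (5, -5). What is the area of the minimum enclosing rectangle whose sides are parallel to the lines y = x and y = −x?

In coordinates u = x + y, v = x − y the rectangle is axis-aligned; the map (x,y)→(u,v) scales areas by 2.
u-values: 1, 1, -10, -8, 0, 0; range = 1 − (-10) = 11.
v-values: 1, 9, 0, 0, -4, 10; range = 10 − (-4) = 14.
Area = (11 × 14) / 2 = 77.

77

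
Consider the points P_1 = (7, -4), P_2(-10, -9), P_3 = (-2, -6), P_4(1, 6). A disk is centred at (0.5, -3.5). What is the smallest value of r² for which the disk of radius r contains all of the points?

140.5

The required radius is the distance from (0.5, -3.5) to the farthest point.
Squared distances: 42.5, 140.5, 12.5, 90.5.
Maximum is 140.5, attained at P_2.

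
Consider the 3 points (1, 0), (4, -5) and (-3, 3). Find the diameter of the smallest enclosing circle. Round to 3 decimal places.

10.630

Call the three points A, B, C in the order given.
Side lengths²: AB² = 34, AC² = 25, BC² = 113.
Since BC² = 113 ≥ 34 + 25 = 59, the angle opposite BC is not acute, so the smallest enclosing circle has BC as diameter.
Centre = midpoint of BC = (0.5, -1), r² = 113/4 = 28.25.
Diameter = 2r = 2√(28.25) ≈ 10.630.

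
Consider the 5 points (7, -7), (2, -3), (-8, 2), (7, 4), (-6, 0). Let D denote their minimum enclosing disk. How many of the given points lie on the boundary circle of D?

The minimum enclosing circle is determined by three boundary points: (7, -7), (-8, 2), (7, 4).
Their circumcentre is (0.1, -1.5) with r² = 77.86.
The farthest remaining point (-6, 0) is at distance² 39.46 ≤ 77.86.
The points at distance exactly r from the centre are (7, -7), (-8, 2), (7, 4) — 3 points.

3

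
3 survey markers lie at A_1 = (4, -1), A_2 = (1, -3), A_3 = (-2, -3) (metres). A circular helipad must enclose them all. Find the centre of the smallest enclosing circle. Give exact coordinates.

Side lengths²: A_1A_2² = 13, A_1A_3² = 40, A_2A_3² = 9.
Since A_1A_3² = 40 ≥ 13 + 9 = 22, the angle opposite A_1A_3 is not acute, so the smallest enclosing circle has A_1A_3 as diameter.
Centre = midpoint of A_1A_3 = (1, -2), r² = 40/4 = 10.
Centre = (1, -2).

(1, -2)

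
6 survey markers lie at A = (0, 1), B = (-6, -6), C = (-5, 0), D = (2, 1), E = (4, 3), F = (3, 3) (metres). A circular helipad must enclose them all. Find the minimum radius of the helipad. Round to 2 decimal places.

By Welzl's lemma the MEC is supported by two points (diametrically opposite) or three points (on a circumcircle).
The farthest pair is B–E with squared distance 181. The circle on this segment as diameter has centre (-1, -1.5) and r² = 181/4 = 45.25.
Check A: distance² to centre = 7.25 ≤ 45.25, so it lies inside.
All remaining points lie in this disk, and no smaller disk contains both endpoints, so this is the minimum enclosing circle.
r = √(45.25) ≈ 6.73.

6.73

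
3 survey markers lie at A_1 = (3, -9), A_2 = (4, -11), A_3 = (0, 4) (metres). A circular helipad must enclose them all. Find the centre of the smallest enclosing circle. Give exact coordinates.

Side lengths²: A_1A_2² = 5, A_1A_3² = 178, A_2A_3² = 241.
Since A_2A_3² = 241 ≥ 178 + 5 = 183, the angle opposite A_2A_3 is not acute, so the smallest enclosing circle has A_2A_3 as diameter.
Centre = midpoint of A_2A_3 = (2, -3.5), r² = 241/4 = 60.25.
Centre = (2, -3.5).

(2, -3.5)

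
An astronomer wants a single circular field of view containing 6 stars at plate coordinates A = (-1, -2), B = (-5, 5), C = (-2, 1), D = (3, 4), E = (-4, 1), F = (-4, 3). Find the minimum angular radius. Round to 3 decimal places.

4.507

By Welzl's lemma the MEC is supported by two points (diametrically opposite) or three points (on a circumcircle).
The minimum enclosing circle is determined by three boundary points: A, B, D.
Their circumcentre is (-1.25, 2.5) with r² = 20.3125.
The farthest remaining point E is at distance² 9.8125 ≤ 20.3125.
r = √(20.3125) ≈ 4.507.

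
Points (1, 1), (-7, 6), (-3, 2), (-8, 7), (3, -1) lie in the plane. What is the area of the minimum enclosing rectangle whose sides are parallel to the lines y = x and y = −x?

In coordinates u = x + y, v = x − y the rectangle is axis-aligned; the map (x,y)→(u,v) scales areas by 2.
u-values: 2, -1, -1, -1, 2; range = 2 − (-1) = 3.
v-values: 0, -13, -5, -15, 4; range = 4 − (-15) = 19.
Area = (3 × 19) / 2 = 28.5.

28.5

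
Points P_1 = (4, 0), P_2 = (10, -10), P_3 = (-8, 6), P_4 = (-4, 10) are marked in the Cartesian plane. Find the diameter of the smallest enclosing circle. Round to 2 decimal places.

24.46

The minimum enclosing circle is determined by three boundary points: P_2, P_3, P_4.
Their circumcentre is (41/17, -7/17) with r² = 43210/289.
The farthest remaining point P_1 is at distance² 778/289 ≤ 43210/289.
Diameter = 2r = 2√(43210/289) ≈ 24.46.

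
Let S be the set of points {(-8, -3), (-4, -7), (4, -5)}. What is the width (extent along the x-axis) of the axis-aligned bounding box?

12

max x = 4, min x = -8, so width = 12.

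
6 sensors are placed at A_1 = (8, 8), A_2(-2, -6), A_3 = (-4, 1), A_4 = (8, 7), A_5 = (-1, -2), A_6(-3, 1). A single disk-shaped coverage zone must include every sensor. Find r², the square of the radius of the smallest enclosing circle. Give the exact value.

74

The farthest pair is A_1–A_2 with squared distance 296. The circle on this segment as diameter has centre (3, 1) and r² = 296/4 = 74.
Check A_3: distance² to centre = 49 ≤ 74, so it lies inside.
All remaining points lie in this disk, and no smaller disk contains both endpoints, so this is the minimum enclosing circle.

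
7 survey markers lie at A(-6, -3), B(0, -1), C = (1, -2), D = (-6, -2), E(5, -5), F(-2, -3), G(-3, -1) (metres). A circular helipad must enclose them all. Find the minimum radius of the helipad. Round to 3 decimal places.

The minimum enclosing circle of a finite set is fixed by two of the points (as a diameter) or three (as a circumcircle).
The farthest pair is D–E with squared distance 130. The circle on this segment as diameter has centre (-0.5, -3.5) and r² = 130/4 = 32.5.
Check A: distance² to centre = 30.5 ≤ 32.5, so it lies inside.
All remaining points lie in this disk, and no smaller disk contains both endpoints, so this is the minimum enclosing circle.
r = √(32.5) ≈ 5.701.

5.701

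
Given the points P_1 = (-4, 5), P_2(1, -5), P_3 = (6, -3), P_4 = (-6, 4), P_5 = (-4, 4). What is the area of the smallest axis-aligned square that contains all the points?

The bounding box has width 12 and height 10.
An axis-aligned square enclosing the set must have side ≥ max(width, height).
So the minimum side is max(12, 10) = 12.
Area = 12² = 144.

144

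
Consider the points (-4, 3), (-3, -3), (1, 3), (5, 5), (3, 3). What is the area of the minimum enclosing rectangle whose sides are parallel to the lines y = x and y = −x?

56

In coordinates u = x + y, v = x − y the rectangle is axis-aligned; the map (x,y)→(u,v) scales areas by 2.
u-values: -1, -6, 4, 10, 6; range = 10 − (-6) = 16.
v-values: -7, 0, -2, 0, 0; range = 0 − (-7) = 7.
Area = (16 × 7) / 2 = 56.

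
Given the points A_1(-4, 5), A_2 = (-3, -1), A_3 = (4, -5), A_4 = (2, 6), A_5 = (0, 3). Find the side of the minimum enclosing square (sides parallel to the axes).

The bounding box has width 8 and height 11.
An axis-aligned square enclosing the set must have side ≥ max(width, height).
So the minimum side is max(8, 11) = 11.

11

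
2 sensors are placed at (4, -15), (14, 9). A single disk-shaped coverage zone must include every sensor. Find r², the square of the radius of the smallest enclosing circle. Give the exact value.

169

The smallest circle enclosing two points has them as diameter endpoints.
Centre = midpoint = (9, -3); r² = |(4, -15)−(14, 9)|²/4 = 676/4 = 169.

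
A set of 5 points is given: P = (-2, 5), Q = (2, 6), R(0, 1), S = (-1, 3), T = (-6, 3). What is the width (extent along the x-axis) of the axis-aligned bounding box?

max x = 2, min x = -6, so width = 8.

8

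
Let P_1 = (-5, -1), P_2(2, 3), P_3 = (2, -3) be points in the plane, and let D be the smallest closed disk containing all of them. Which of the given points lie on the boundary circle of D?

Side lengths²: P_1P_2² = 65, P_1P_3² = 53, P_2P_3² = 36.
Since P_1P_2² = 65 < 53 + 36 = 89, the triangle is acute, so the smallest enclosing circle is the circumcircle.
Circumcentre = (-13/14, 0), r² = 3445/196.
The points at distance exactly r from the centre are P_1, P_2, P_3 — 3 points.

P_1, P_2, P_3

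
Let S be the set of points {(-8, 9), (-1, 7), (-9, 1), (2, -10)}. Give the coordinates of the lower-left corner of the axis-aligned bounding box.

x-range [-9, 2], y-range [-10, 9].
The lower-left corner is (-9, -10).

(-9, -10)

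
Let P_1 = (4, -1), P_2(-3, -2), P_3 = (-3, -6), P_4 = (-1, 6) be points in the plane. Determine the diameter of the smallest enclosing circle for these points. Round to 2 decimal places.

12.17

The farthest pair is P_3–P_4 with squared distance 148. The circle on this segment as diameter has centre (-2, 0) and r² = 148/4 = 37.
Check P_1: distance² to centre = 37 ≤ 37, so it lies inside.
All remaining points lie in this disk, and no smaller disk contains both endpoints, so this is the minimum enclosing circle.
Diameter = 2r = 2√37 ≈ 12.17.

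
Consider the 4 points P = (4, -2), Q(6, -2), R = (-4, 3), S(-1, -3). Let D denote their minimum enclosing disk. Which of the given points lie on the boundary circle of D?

A smallest enclosing disk is always determined by at most three of the input points on its boundary.
The farthest pair is Q–R with squared distance 125. The circle on this segment as diameter has centre (1, 0.5) and r² = 125/4 = 31.25.
Check P: distance² to centre = 15.25 ≤ 31.25, so it lies inside.
All remaining points lie in this disk, and no smaller disk contains both endpoints, so this is the minimum enclosing circle.
The points at distance exactly r from the centre are Q, R — 2 points.

Q, R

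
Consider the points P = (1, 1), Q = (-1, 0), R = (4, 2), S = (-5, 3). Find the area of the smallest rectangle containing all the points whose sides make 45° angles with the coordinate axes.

40

In coordinates u = x + y, v = x − y the rectangle is axis-aligned; the map (x,y)→(u,v) scales areas by 2.
u-values: 2, -1, 6, -2; range = 6 − (-2) = 8.
v-values: 0, -1, 2, -8; range = 2 − (-8) = 10.
Area = (8 × 10) / 2 = 40.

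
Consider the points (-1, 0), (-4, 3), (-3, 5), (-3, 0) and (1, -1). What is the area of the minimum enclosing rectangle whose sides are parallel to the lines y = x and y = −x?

25

In coordinates u = x + y, v = x − y the rectangle is axis-aligned; the map (x,y)→(u,v) scales areas by 2.
u-values: -1, -1, 2, -3, 0; range = 2 − (-3) = 5.
v-values: -1, -7, -8, -3, 2; range = 2 − (-8) = 10.
Area = (5 × 10) / 2 = 25.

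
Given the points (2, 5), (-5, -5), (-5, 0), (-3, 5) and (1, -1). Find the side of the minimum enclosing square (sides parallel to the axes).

10

The bounding box has width 7 and height 10.
An axis-aligned square enclosing the set must have side ≥ max(width, height).
So the minimum side is max(7, 10) = 10.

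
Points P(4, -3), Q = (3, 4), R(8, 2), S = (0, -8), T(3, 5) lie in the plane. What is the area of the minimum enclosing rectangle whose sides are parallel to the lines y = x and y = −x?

In coordinates u = x + y, v = x − y the rectangle is axis-aligned; the map (x,y)→(u,v) scales areas by 2.
u-values: 1, 7, 10, -8, 8; range = 10 − (-8) = 18.
v-values: 7, -1, 6, 8, -2; range = 8 − (-2) = 10.
Area = (18 × 10) / 2 = 90.

90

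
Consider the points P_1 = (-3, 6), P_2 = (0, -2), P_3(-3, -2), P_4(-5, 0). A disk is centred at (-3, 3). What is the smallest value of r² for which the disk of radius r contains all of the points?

34

The required radius is the distance from (-3, 3) to the farthest point.
Squared distances: 9, 34, 25, 13.
Maximum is 34, attained at P_2.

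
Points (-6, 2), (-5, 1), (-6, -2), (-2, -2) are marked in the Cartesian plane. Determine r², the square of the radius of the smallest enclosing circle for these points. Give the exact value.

8

A smallest enclosing disk is always determined by at most three of the input points on its boundary.
The farthest pair is (-6, 2)–(-2, -2) with squared distance 32. The circle on this segment as diameter has centre (-4, 0) and r² = 32/4 = 8.
Check (-5, 1): distance² to centre = 2 ≤ 8, so it lies inside.
All remaining points lie in this disk, and no smaller disk contains both endpoints, so this is the minimum enclosing circle.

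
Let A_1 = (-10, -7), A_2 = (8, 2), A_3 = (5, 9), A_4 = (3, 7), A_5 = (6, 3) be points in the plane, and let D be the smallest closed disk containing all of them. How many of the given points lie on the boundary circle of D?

The farthest pair is A_1–A_3 with squared distance 481. The circle on this segment as diameter has centre (-2.5, 1) and r² = 481/4 = 120.25.
Check A_2: distance² to centre = 111.25 ≤ 120.25, so it lies inside.
All remaining points lie in this disk, and no smaller disk contains both endpoints, so this is the minimum enclosing circle.
The points at distance exactly r from the centre are A_1, A_3 — 2 points.

2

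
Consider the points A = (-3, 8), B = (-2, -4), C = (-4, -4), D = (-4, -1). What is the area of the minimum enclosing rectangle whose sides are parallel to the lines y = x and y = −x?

In coordinates u = x + y, v = x − y the rectangle is axis-aligned; the map (x,y)→(u,v) scales areas by 2.
u-values: 5, -6, -8, -5; range = 5 − (-8) = 13.
v-values: -11, 2, 0, -3; range = 2 − (-11) = 13.
Area = (13 × 13) / 2 = 84.5.

84.5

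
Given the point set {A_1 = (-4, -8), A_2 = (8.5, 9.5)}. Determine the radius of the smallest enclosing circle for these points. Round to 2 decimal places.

The smallest circle enclosing two points has them as diameter endpoints.
Centre = midpoint = (2.25, 0.75); r² = |A_1A_2|²/4 = 462.5/4 = 115.625.
r = √(115.625) ≈ 10.75.

10.75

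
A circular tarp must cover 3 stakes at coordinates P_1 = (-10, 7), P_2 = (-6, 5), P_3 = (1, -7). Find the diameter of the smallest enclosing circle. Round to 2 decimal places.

17.80

Side lengths²: P_1P_2² = 20, P_1P_3² = 317, P_2P_3² = 193.
Since P_1P_3² = 317 ≥ 193 + 20 = 213, the angle opposite P_1P_3 is not acute, so the smallest enclosing circle has P_1P_3 as diameter.
Centre = midpoint of P_1P_3 = (-4.5, 0), r² = 317/4 = 79.25.
Diameter = 2r = 2√(79.25) ≈ 17.80.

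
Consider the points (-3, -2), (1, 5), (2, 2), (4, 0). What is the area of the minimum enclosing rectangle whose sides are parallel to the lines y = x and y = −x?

In coordinates u = x + y, v = x − y the rectangle is axis-aligned; the map (x,y)→(u,v) scales areas by 2.
u-values: -5, 6, 4, 4; range = 6 − (-5) = 11.
v-values: -1, -4, 0, 4; range = 4 − (-4) = 8.
Area = (11 × 8) / 2 = 44.

44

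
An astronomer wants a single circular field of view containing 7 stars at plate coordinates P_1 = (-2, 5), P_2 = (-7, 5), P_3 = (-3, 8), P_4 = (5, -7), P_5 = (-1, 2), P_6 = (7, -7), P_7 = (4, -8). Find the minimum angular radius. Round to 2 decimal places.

9.23

The minimum enclosing circle of a finite set is fixed by two of the points (as a diameter) or three (as a circumcircle).
The minimum enclosing circle is determined by three boundary points: P_2, P_3, P_6.
Their circumcentre is (1/3, -11/18) with r² = 27625/324.
The farthest remaining point P_7 is at distance² 22045/324 ≤ 27625/324.
r = √(27625/324) ≈ 9.23.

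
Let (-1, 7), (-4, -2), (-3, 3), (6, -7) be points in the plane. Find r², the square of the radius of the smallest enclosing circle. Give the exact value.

61.25

The farthest pair is (-1, 7)–(6, -7) with squared distance 245. The circle on this segment as diameter has centre (2.5, 0) and r² = 245/4 = 61.25.
Check (-4, -2): distance² to centre = 46.25 ≤ 61.25, so it lies inside.
All remaining points lie in this disk, and no smaller disk contains both endpoints, so this is the minimum enclosing circle.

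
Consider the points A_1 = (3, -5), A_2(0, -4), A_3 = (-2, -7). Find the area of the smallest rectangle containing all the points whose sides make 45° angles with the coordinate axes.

14

In coordinates u = x + y, v = x − y the rectangle is axis-aligned; the map (x,y)→(u,v) scales areas by 2.
u-values: -2, -4, -9; range = -2 − (-9) = 7.
v-values: 8, 4, 5; range = 8 − 4 = 4.
Area = (7 × 4) / 2 = 14.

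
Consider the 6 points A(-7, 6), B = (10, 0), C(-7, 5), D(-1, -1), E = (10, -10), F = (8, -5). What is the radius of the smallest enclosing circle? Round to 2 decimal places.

11.67

A smallest enclosing disk is always determined by at most three of the input points on its boundary.
The farthest pair is A–E with squared distance 545. The circle on this segment as diameter has centre (1.5, -2) and r² = 545/4 = 136.25.
Check B: distance² to centre = 76.25 ≤ 136.25, so it lies inside.
All remaining points lie in this disk, and no smaller disk contains both endpoints, so this is the minimum enclosing circle.
r = √(136.25) ≈ 11.67.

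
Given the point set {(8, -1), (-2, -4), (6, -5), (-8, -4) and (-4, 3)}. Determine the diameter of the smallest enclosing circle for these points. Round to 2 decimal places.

A smallest enclosing disk is always determined by at most three of the input points on its boundary.
The farthest pair is (8, -1)–(-8, -4) with squared distance 265. The circle on this segment as diameter has centre (0, -2.5) and r² = 265/4 = 66.25.
Check (-2, -4): distance² to centre = 6.25 ≤ 66.25, so it lies inside.
All remaining points lie in this disk, and no smaller disk contains both endpoints, so this is the minimum enclosing circle.
Diameter = 2r = 2√(66.25) ≈ 16.28.

16.28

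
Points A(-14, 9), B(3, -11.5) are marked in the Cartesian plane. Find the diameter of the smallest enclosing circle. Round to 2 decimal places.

26.63

The smallest circle enclosing two points has them as diameter endpoints.
Centre = midpoint = (-5.5, -1.25); r² = |AB|²/4 = 709.25/4 = 177.3125.
Diameter = 2r = 2√(177.3125) ≈ 26.63.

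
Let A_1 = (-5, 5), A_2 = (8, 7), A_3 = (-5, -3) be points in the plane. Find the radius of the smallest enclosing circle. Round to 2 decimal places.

8.20

Side lengths²: A_1A_2² = 173, A_1A_3² = 64, A_2A_3² = 269.
Since A_2A_3² = 269 ≥ 173 + 64 = 237, the angle opposite A_2A_3 is not acute, so the smallest enclosing circle has A_2A_3 as diameter.
Centre = midpoint of A_2A_3 = (1.5, 2), r² = 269/4 = 67.25.
r = √(67.25) ≈ 8.20.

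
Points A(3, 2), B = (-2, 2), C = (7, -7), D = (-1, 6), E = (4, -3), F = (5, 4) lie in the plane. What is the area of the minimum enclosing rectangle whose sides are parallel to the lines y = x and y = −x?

In coordinates u = x + y, v = x − y the rectangle is axis-aligned; the map (x,y)→(u,v) scales areas by 2.
u-values: 5, 0, 0, 5, 1, 9; range = 9 − 0 = 9.
v-values: 1, -4, 14, -7, 7, 1; range = 14 − (-7) = 21.
Area = (9 × 21) / 2 = 94.5.

94.5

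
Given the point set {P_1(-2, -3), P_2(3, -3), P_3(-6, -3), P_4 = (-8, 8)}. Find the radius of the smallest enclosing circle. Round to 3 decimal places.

7.778

The minimum enclosing circle of a finite set is fixed by two of the points (as a diameter) or three (as a circumcircle).
The farthest pair is P_2–P_4 with squared distance 242. The circle on this segment as diameter has centre (-2.5, 2.5) and r² = 242/4 = 60.5.
Check P_1: distance² to centre = 30.5 ≤ 60.5, so it lies inside.
All remaining points lie in this disk, and no smaller disk contains both endpoints, so this is the minimum enclosing circle.
r = √(60.5) ≈ 7.778.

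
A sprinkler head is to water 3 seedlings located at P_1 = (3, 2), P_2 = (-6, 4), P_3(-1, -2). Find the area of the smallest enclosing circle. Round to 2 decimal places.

67.31

Side lengths²: P_1P_2² = 85, P_1P_3² = 32, P_2P_3² = 61.
Since P_1P_2² = 85 < 61 + 32 = 93, the triangle is acute, so the smallest enclosing circle is the circumcircle.
Circumcentre = (-35/22, 57/22), r² = 5185/242.
Area = π·r² = π·5185/242 ≈ 67.31.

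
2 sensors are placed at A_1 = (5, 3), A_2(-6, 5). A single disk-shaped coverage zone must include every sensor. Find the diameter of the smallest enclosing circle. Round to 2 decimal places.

The smallest circle enclosing two points has them as diameter endpoints.
Centre = midpoint = (-0.5, 4); r² = |A_1A_2|²/4 = 125/4 = 31.25.
Diameter = 2r = 2√(31.25) ≈ 11.18.

11.18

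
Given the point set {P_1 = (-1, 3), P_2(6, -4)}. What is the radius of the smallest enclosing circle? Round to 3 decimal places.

4.950

The smallest circle enclosing two points has them as diameter endpoints.
Centre = midpoint = (2.5, -0.5); r² = |P_1P_2|²/4 = 98/4 = 24.5.
r = √(24.5) ≈ 4.950.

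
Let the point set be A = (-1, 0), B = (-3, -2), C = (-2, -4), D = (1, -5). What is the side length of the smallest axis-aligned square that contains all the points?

The bounding box has width 4 and height 5.
An axis-aligned square enclosing the set must have side ≥ max(width, height).
So the minimum side is max(4, 5) = 5.

5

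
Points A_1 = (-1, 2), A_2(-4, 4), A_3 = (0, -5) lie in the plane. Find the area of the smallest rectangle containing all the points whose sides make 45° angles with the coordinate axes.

In coordinates u = x + y, v = x − y the rectangle is axis-aligned; the map (x,y)→(u,v) scales areas by 2.
u-values: 1, 0, -5; range = 1 − (-5) = 6.
v-values: -3, -8, 5; range = 5 − (-8) = 13.
Area = (6 × 13) / 2 = 39.

39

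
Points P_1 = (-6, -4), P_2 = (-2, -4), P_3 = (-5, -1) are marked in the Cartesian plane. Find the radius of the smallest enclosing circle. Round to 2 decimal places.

2.24

Side lengths²: P_1P_2² = 16, P_1P_3² = 10, P_2P_3² = 18.
Since P_2P_3² = 18 < 16 + 10 = 26, the triangle is acute, so the smallest enclosing circle is the circumcircle.
Circumcentre = (-4, -3), r² = 5.
r = √5 ≈ 2.24.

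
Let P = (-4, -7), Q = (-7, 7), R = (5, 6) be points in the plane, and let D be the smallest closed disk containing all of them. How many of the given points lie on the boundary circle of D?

3

Side lengths²: PQ² = 205, PR² = 250, QR² = 145.
Since PR² = 250 < 205 + 145 = 350, the triangle is acute, so the smallest enclosing circle is the circumcircle.
Circumcentre = (-97/66, 19/22), r² = 148625/2178.
The points at distance exactly r from the centre are P, Q, R — 3 points.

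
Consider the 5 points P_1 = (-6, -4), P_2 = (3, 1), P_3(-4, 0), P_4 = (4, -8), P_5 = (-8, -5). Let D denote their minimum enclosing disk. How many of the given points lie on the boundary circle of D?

The minimum enclosing circle of a finite set is fixed by two of the points (as a diameter) or three (as a circumcircle).
The minimum enclosing circle is determined by three boundary points: P_2, P_4, P_5.
Their circumcentre is (-97/70, -283/70) with r² = 109429/2450.
The farthest remaining point P_3 is at distance² 56789/2450 ≤ 109429/2450.
The points at distance exactly r from the centre are P_2, P_4, P_5 — 3 points.

3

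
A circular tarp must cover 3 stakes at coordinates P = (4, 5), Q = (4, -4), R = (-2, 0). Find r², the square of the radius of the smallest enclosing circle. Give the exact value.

793/36

Side lengths²: PQ² = 81, PR² = 61, QR² = 52.
Since PQ² = 81 < 61 + 52 = 113, the triangle is acute, so the smallest enclosing circle is the circumcircle.
Circumcentre = (8/3, 0.5), r² = 793/36.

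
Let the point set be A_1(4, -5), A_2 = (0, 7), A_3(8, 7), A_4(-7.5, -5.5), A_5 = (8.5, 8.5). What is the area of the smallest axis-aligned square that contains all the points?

The bounding box has width 16 and height 14.
An axis-aligned square enclosing the set must have side ≥ max(width, height).
So the minimum side is max(16, 14) = 16.
Area = 16² = 256.

256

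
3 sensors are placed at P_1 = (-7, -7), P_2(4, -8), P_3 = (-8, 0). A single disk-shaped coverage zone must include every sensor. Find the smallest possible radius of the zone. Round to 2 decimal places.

7.21

Side lengths²: P_1P_2² = 122, P_1P_3² = 50, P_2P_3² = 208.
Since P_2P_3² = 208 ≥ 122 + 50 = 172, the angle opposite P_2P_3 is not acute, so the smallest enclosing circle has P_2P_3 as diameter.
Centre = midpoint of P_2P_3 = (-2, -4), r² = 208/4 = 52.
r = √52 ≈ 7.21.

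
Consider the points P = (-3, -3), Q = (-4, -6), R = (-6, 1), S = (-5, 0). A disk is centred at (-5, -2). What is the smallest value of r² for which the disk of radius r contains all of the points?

The required radius is the distance from (-5, -2) to the farthest point.
Squared distances: 5, 17, 10, 4.
Maximum is 17, attained at Q.

17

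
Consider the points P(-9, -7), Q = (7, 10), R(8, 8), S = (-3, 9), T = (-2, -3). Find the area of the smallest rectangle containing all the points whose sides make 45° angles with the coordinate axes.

In coordinates u = x + y, v = x − y the rectangle is axis-aligned; the map (x,y)→(u,v) scales areas by 2.
u-values: -16, 17, 16, 6, -5; range = 17 − (-16) = 33.
v-values: -2, -3, 0, -12, 1; range = 1 − (-12) = 13.
Area = (33 × 13) / 2 = 214.5.

214.5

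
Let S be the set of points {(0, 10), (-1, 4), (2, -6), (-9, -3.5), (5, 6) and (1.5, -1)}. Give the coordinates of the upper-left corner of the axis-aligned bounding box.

(-9, 10)

x-range [-9, 5], y-range [-6, 10].
The upper-left corner is (-9, 10).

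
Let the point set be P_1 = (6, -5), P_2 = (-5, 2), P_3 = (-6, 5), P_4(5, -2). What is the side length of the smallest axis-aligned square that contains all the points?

The bounding box has width 12 and height 10.
An axis-aligned square enclosing the set must have side ≥ max(width, height).
So the minimum side is max(12, 10) = 12.

12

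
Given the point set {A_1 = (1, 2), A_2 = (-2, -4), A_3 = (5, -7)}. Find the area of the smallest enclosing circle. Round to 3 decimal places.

76.447

Side lengths²: A_1A_2² = 45, A_1A_3² = 97, A_2A_3² = 58.
Since A_1A_3² = 97 < 58 + 45 = 103, the triangle is acute, so the smallest enclosing circle is the circumcircle.
Circumcentre = (93/34, -89/34), r² = 14065/578.
Area = π·r² = π·14065/578 ≈ 76.447.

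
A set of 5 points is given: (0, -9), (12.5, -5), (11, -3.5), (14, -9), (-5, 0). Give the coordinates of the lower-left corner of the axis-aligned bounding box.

x-range [-5, 14], y-range [-9, 0].
The lower-left corner is (-5, -9).

(-5, -9)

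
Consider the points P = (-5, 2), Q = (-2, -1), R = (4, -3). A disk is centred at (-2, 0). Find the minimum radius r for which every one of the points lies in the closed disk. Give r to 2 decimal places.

The required radius is the distance from (-2, 0) to the farthest point.
Squared distances: 13, 1, 45.
Maximum is 45, attained at R.
r = √45 ≈ 6.71.

6.71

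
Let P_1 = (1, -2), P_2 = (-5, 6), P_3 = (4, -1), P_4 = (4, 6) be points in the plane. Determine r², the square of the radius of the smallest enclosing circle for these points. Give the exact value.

32.5

The minimum enclosing circle of a finite set is fixed by two of the points (as a diameter) or three (as a circumcircle).
The farthest pair is P_2–P_3 with squared distance 130. The circle on this segment as diameter has centre (-0.5, 2.5) and r² = 130/4 = 32.5.
Check P_1: distance² to centre = 22.5 ≤ 32.5, so it lies inside.
All remaining points lie in this disk, and no smaller disk contains both endpoints, so this is the minimum enclosing circle.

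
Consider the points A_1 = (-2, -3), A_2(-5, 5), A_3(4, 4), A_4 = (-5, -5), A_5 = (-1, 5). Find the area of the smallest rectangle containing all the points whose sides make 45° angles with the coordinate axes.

99

In coordinates u = x + y, v = x − y the rectangle is axis-aligned; the map (x,y)→(u,v) scales areas by 2.
u-values: -5, 0, 8, -10, 4; range = 8 − (-10) = 18.
v-values: 1, -10, 0, 0, -6; range = 1 − (-10) = 11.
Area = (18 × 11) / 2 = 99.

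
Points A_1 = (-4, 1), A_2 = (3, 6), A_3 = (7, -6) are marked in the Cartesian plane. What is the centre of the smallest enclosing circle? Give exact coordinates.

(67/26, -21/26)

Side lengths²: A_1A_2² = 74, A_1A_3² = 170, A_2A_3² = 160.
Since A_1A_3² = 170 < 160 + 74 = 234, the triangle is acute, so the smallest enclosing circle is the circumcircle.
Circumcentre = (67/26, -21/26), r² = 15725/338.
Centre = (67/26, -21/26).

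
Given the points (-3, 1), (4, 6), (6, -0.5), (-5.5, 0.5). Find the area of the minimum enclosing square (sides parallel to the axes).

132.25

The bounding box has width 11.5 and height 6.5.
An axis-aligned square enclosing the set must have side ≥ max(width, height).
So the minimum side is max(11.5, 6.5) = 11.5.
Area = 11.5² = 132.25.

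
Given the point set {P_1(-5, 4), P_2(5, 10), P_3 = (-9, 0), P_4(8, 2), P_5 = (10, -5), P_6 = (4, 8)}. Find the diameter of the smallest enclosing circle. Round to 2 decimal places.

20.56

A smallest enclosing disk is always determined by at most three of the input points on its boundary.
The minimum enclosing circle is determined by three boundary points: P_2, P_3, P_5.
Their circumcentre is (33/26, 11/26) with r² = 35705/338.
The farthest remaining point P_6 is at distance² 21925/338 ≤ 35705/338.
Diameter = 2r = 2√(35705/338) ≈ 20.56.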